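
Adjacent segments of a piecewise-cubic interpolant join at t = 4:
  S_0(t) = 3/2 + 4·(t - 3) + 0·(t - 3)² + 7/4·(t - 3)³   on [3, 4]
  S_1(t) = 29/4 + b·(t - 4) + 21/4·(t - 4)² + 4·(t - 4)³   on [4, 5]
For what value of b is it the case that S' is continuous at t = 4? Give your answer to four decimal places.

9.2500

S_0'(t) = 4 + 0·(t - 3) + 21/4·(t - 3)², so S_0'(4) = 37/4. On the right, S_1'(4) = b, so b = 37/4.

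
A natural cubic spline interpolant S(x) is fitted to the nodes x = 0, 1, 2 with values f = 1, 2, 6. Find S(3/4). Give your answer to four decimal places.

With M_i denoting the second derivative at x_i, h_i = 1, 1, and Δ_i = (y_(i+1) − y_i)/h_i = 1, 4:
  1·M_0 + 4·M_1 + 1·M_2 = 6(Δ_1 - Δ_0) = 18
Natural end conditions: M_0 = M_2 = 0.
Hence M_0 = 0, M_1 = 9/2, M_2 = 0.
On [0, 1], S(x) = 1 + 1/4·x + 0·x² + 3/4·x³.
With x = 3/4: S(3/4) = 385/256.

1.5039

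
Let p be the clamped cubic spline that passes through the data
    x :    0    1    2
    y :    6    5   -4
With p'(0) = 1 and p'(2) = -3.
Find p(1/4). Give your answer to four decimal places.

Let M_i = p''(x_i). Step sizes h_i = 1, 1; slopes of the chords Δ_i = (y_(i+1) - y_i)/h_i = -1, -9.
  1·M_0 + 4·M_1 + 1·M_2 = 6(Δ_1 - Δ_0) = -48
Clamped end conditions give two more equations: 2h_0·M_0 + h_0·M_1 = 6(Δ_0 - p'(0)) = -12 and h_1·M_1 + 2h_1·M_2 = 6(p'(2) - Δ_1) = 36.
Solving: M_0 = 4, M_1 = -20, M_2 = 28.
On [0, 1], p(x) = 6 + 1·x + 2·x² - 4·x³.
With x = 1/4: p(1/4) = 101/16.

6.3125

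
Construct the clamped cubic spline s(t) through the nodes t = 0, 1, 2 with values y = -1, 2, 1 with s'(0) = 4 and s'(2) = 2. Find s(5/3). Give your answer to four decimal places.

Put m_i = s'' at the i-th knot. Here h = (1, 1) and Δ = (3, -1), so the interior equations h_(i-1)·m_(i-1) + 2(h_(i-1)+h_i)·m_i + h_i·m_(i+1) = 6(Δ_i − Δ_(i-1)) read
  1·m_0 + 4·m_1 + 1·m_2 = 6(Δ_1 - Δ_0) = -24
Clamped end conditions give two more equations: 2h_0·m_0 + h_0·m_1 = 6(Δ_0 - s'(0)) = -6 and h_1·m_1 + 2h_1·m_2 = 6(s'(2) - Δ_1) = 18.
Solving: m_0 = 2, m_1 = -10, m_2 = 14.
On [1, 2], s(t) = 2 + 0·(t - 1) - 5·(t - 1)² + 4·(t - 1)³.
With (t - 1) = 2/3: s(5/3) = 26/27.

0.9630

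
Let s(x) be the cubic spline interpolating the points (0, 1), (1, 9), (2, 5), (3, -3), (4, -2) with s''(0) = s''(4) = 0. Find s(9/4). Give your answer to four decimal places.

Let m_i = s''(x_i). Step sizes h_i = 1, 1, 1, 1; slopes of the chords Δ_i = (y_(i+1) - y_i)/h_i = 8, -4, -8, 1.
  1·m_0 + 4·m_1 + 1·m_2 = 6(Δ_1 - Δ_0) = -72
  1·m_1 + 4·m_2 + 1·m_3 = 6(Δ_2 - Δ_1) = -24
  1·m_2 + 4·m_3 + 1·m_4 = 6(Δ_3 - Δ_2) = 54
Natural end conditions: m_0 = m_4 = 0.
Solving: m_0 = 0, m_1 = -465/28, m_2 = -39/7, m_3 = 417/28, m_4 = 0.
On [2, 3], s(x) = 5 - 69/8·(x - 2) - 39/14·(x - 2)² + 191/56·(x - 2)³.
With (x - 2) = 1/4: s(9/4) = 9759/3584.

2.7229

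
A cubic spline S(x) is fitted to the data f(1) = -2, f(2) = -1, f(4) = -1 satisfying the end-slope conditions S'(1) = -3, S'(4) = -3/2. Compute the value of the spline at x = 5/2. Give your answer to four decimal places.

-0.2266

Put M_i = S'' at the i-th knot. Here h = (1, 2) and Δ = (1, 0), so the interior equations h_(i-1)·M_(i-1) + 2(h_(i-1)+h_i)·M_i + h_i·M_(i+1) = 6(Δ_i − Δ_(i-1)) read
  1·M_0 + 6·M_1 + 2·M_2 = 6(Δ_1 - Δ_0) = -6
Clamped end conditions give two more equations: 2h_0·M_0 + h_0·M_1 = 6(Δ_0 - S'(1)) = 24 and h_1·M_1 + 2h_1·M_2 = 6(S'(4) - Δ_1) = -9.
Solving: M_0 = 27/2, M_1 = -3, M_2 = -3/4.
On [2, 4], S(x) = -1 + 9/4·(x - 2) - 3/2·(x - 2)² + 3/16·(x - 2)³.
With (x - 2) = 1/2: S(5/2) = -29/128.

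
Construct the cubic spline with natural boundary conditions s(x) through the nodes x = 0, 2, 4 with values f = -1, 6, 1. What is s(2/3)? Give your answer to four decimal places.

2.2222

Let M_i = s''(x_i). Step sizes h_i = 2, 2; slopes of the chords Δ_i = (y_(i+1) - y_i)/h_i = 7/2, -5/2.
  2·M_0 + 8·M_1 + 2·M_2 = 6(Δ_1 - Δ_0) = -36
Natural end conditions: M_0 = M_2 = 0.
Solving the tridiagonal system: M_0 = 0, M_1 = -9/2, M_2 = 0.
On [0, 2], s(x) = -1 + 5·x + 0·x² - 3/8·x³.
With x = 2/3: s(2/3) = 20/9.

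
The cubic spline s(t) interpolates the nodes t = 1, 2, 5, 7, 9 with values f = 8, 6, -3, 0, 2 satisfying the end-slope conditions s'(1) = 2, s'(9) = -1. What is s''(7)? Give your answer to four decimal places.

-0.3958

Let σ_i = s''(x_i). Step sizes h_i = 1, 3, 2, 2; slopes of the chords Δ_i = (y_(i+1) - y_i)/h_i = -2, -3, 3/2, 1.
  1·σ_0 + 8·σ_1 + 3·σ_2 = 6(Δ_1 - Δ_0) = -6
  3·σ_1 + 10·σ_2 + 2·σ_3 = 6(Δ_2 - Δ_1) = 27
  2·σ_2 + 8·σ_3 + 2·σ_4 = 6(Δ_3 - Δ_2) = -3
Clamped end conditions give two more equations: 2h_0·σ_0 + h_0·σ_1 = 6(Δ_0 - s'(1)) = -24 and h_3·σ_3 + 2h_3·σ_4 = 6(s'(9) - Δ_3) = -12.
Solving the tridiagonal system: σ_0 = -1135/96, σ_1 = -17/48, σ_2 = 277/96, σ_3 = -19/48, σ_4 = -269/96.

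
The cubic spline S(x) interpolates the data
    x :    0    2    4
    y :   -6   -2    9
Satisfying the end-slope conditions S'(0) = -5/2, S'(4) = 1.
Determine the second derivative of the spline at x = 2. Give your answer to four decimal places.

3.5000

Write m_i for S''(x_i). With h_i = 2, 2 and divided differences Δ_i = 2, 11/2, the continuity of S' gives the tridiagonal system
  2·m_0 + 8·m_1 + 2·m_2 = 6(Δ_1 - Δ_0) = 21
Clamped end conditions give two more equations: 2h_0·m_0 + h_0·m_1 = 6(Δ_0 - S'(0)) = 27 and h_1·m_1 + 2h_1·m_2 = 6(S'(4) - Δ_1) = -27.
Solving the tridiagonal system: m_0 = 5, m_1 = 7/2, m_2 = -17/2.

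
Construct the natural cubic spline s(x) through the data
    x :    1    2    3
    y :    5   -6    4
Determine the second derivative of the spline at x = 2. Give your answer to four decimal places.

31.5000

With m_i denoting the second derivative at x_i, h_i = 1, 1, and Δ_i = (y_(i+1) − y_i)/h_i = -11, 10:
  1·m_0 + 4·m_1 + 1·m_2 = 6(Δ_1 - Δ_0) = 126
Natural end conditions: m_0 = m_2 = 0.
Solving: m_0 = 0, m_1 = 63/2, m_2 = 0.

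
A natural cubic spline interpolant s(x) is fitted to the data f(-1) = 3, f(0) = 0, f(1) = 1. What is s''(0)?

6

Put M_i = s'' at the i-th knot. Here h = (1, 1) and Δ = (-3, 1), so the interior equations h_(i-1)·M_(i-1) + 2(h_(i-1)+h_i)·M_i + h_i·M_(i+1) = 6(Δ_i − Δ_(i-1)) read
  1·M_0 + 4·M_1 + 1·M_2 = 6(Δ_1 - Δ_0) = 24
Natural end conditions: M_0 = M_2 = 0.
Solving: M_0 = 0, M_1 = 6, M_2 = 0.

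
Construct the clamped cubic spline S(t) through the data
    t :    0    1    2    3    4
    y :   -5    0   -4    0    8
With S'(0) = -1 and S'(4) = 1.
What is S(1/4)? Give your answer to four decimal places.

-4.4389

Put M_i = S'' at the i-th knot. Here h = (1, 1, 1, 1) and Δ = (5, -4, 4, 8), so the interior equations h_(i-1)·M_(i-1) + 2(h_(i-1)+h_i)·M_i + h_i·M_(i+1) = 6(Δ_i − Δ_(i-1)) read
  1·M_0 + 4·M_1 + 1·M_2 = 6(Δ_1 - Δ_0) = -54
  1·M_1 + 4·M_2 + 1·M_3 = 6(Δ_2 - Δ_1) = 48
  1·M_2 + 4·M_3 + 1·M_4 = 6(Δ_3 - Δ_2) = 24
Clamped end conditions give two more equations: 2h_0·M_0 + h_0·M_1 = 6(Δ_0 - S'(0)) = 36 and h_3·M_3 + 2h_3·M_4 = 6(S'(4) - Δ_3) = -42.
Solving the tridiagonal system: M_0 = 857/28, M_1 = -353/14, M_2 = 65/4, M_3 = 115/14, M_4 = -703/28.
On [0, 1], S(t) = -5 - 1·t + 857/56·t² - 521/56·t³.
With t = 1/4: S(1/4) = -15909/3584.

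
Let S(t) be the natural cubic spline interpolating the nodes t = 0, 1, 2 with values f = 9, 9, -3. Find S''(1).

-18

Put M_i = S'' at the i-th knot. Here h = (1, 1) and Δ = (0, -12), so the interior equations h_(i-1)·M_(i-1) + 2(h_(i-1)+h_i)·M_i + h_i·M_(i+1) = 6(Δ_i − Δ_(i-1)) read
  1·M_0 + 4·M_1 + 1·M_2 = 6(Δ_1 - Δ_0) = -72
Natural end conditions: M_0 = M_2 = 0.
Hence M_0 = 0, M_1 = -18, M_2 = 0.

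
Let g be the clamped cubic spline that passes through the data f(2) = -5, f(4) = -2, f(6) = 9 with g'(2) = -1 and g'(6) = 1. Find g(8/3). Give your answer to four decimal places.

Put σ_i = g'' at the i-th knot. Here h = (2, 2) and Δ = (3/2, 11/2), so the interior equations h_(i-1)·σ_(i-1) + 2(h_(i-1)+h_i)·σ_i + h_i·σ_(i+1) = 6(Δ_i − Δ_(i-1)) read
  2·σ_0 + 8·σ_1 + 2·σ_2 = 6(Δ_1 - Δ_0) = 24
Clamped end conditions give two more equations: 2h_0·σ_0 + h_0·σ_1 = 6(Δ_0 - g'(2)) = 15 and h_1·σ_1 + 2h_1·σ_2 = 6(g'(6) - Δ_1) = -27.
Solving: σ_0 = 5/4, σ_1 = 5, σ_2 = -37/4.
On [2, 4], g(x) = -5 - 1·(x - 2) + 5/8·(x - 2)² + 5/16·(x - 2)³.
With (x - 2) = 2/3: g(8/3) = -143/27.

-5.2963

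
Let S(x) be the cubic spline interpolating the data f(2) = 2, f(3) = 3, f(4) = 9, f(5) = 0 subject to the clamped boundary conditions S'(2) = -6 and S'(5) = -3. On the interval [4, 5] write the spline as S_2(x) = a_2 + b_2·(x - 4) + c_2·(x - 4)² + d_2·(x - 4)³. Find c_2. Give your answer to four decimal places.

-17.2000

Put M_i = S'' at the i-th knot. Here h = (1, 1, 1) and Δ = (1, 6, -9), so the interior equations h_(i-1)·M_(i-1) + 2(h_(i-1)+h_i)·M_i + h_i·M_(i+1) = 6(Δ_i − Δ_(i-1)) read
  1·M_0 + 4·M_1 + 1·M_2 = 6(Δ_1 - Δ_0) = 30
  1·M_1 + 4·M_2 + 1·M_3 = 6(Δ_2 - Δ_1) = -90
Clamped end conditions give two more equations: 2h_0·M_0 + h_0·M_1 = 6(Δ_0 - S'(2)) = 42 and h_2·M_2 + 2h_2·M_3 = 6(S'(5) - Δ_2) = 36.
Solving the tridiagonal system: M_0 = 74/5, M_1 = 62/5, M_2 = -172/5, M_3 = 176/5.
On [4, 5], with S_2(x) = a_2 + b_2·(x - 4) + c_2·(x - 4)² + d_2·(x - 4)³: c_2 = M_2/2 = -86/5, d_2 = (M_3 - M_2)/(6h_2) = 58/5, b_2 = Δ_2 - h_2(2M_2 + M_3)/6 = -17/5.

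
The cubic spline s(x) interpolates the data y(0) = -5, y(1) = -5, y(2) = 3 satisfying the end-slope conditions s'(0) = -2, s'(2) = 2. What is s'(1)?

Write m_i for s''(x_i). With h_i = 1, 1 and divided differences Δ_i = 0, 8, the continuity of s' gives the tridiagonal system
  1·m_0 + 4·m_1 + 1·m_2 = 6(Δ_1 - Δ_0) = 48
Clamped end conditions give two more equations: 2h_0·m_0 + h_0·m_1 = 6(Δ_0 - s'(0)) = 12 and h_1·m_1 + 2h_1·m_2 = 6(s'(2) - Δ_1) = -36.
Solving the tridiagonal system: m_0 = -4, m_1 = 20, m_2 = -28.
On [1, 2], s'(x) = b_1 + 2c_1·(x - 1) + 3d_1·(x - 1)² with b_1 = Δ_1 - h_1(2m_1 + m_2)/6 = 6, c_1 = m_1/2 = 10, d_1 = (m_2 - m_1)/(6h_1) = -8. So s'(1) = 6.

6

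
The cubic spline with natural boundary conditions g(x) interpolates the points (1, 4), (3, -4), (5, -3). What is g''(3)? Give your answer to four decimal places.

Put M_i = g'' at the i-th knot. Here h = (2, 2) and Δ = (-4, 1/2), so the interior equations h_(i-1)·M_(i-1) + 2(h_(i-1)+h_i)·M_i + h_i·M_(i+1) = 6(Δ_i − Δ_(i-1)) read
  2·M_0 + 8·M_1 + 2·M_2 = 6(Δ_1 - Δ_0) = 27
Natural end conditions: M_0 = M_2 = 0.
Solving: M_0 = 0, M_1 = 27/8, M_2 = 0.

3.3750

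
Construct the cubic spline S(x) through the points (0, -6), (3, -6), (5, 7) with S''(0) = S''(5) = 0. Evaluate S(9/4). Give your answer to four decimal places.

Write m_i for S''(x_i). With h_i = 3, 2 and divided differences Δ_i = 0, 13/2, the continuity of S' gives the tridiagonal system
  3·m_0 + 10·m_1 + 2·m_2 = 6(Δ_1 - Δ_0) = 39
Natural end conditions: m_0 = m_2 = 0.
Hence m_0 = 0, m_1 = 39/10, m_2 = 0.
On [0, 3], S(x) = -6 - 39/20·x + 0·x² + 13/60·x³.
With x = 9/4: S(9/4) = -10137/1280.

-7.9195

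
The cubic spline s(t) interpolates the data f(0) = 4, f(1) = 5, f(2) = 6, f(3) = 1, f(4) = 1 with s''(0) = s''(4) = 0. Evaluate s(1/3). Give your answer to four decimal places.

4.1799

Let M_i = s''(x_i). Step sizes h_i = 1, 1, 1, 1; slopes of the chords Δ_i = (y_(i+1) - y_i)/h_i = 1, 1, -5, 0.
  1·M_0 + 4·M_1 + 1·M_2 = 6(Δ_1 - Δ_0) = 0
  1·M_1 + 4·M_2 + 1·M_3 = 6(Δ_2 - Δ_1) = -36
  1·M_2 + 4·M_3 + 1·M_4 = 6(Δ_3 - Δ_2) = 30
Natural end conditions: M_0 = M_4 = 0.
Solving: M_0 = 0, M_1 = 87/28, M_2 = -87/7, M_3 = 297/28, M_4 = 0.
On [0, 1], s(t) = 4 + 27/56·t + 0·t² + 29/56·t³.
With t = 1/3: s(1/3) = 790/189.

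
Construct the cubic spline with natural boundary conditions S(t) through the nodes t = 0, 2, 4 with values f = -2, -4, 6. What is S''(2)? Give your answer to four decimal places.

Write M_i for S''(x_i). With h_i = 2, 2 and divided differences Δ_i = -1, 5, the continuity of S' gives the tridiagonal system
  2·M_0 + 8·M_1 + 2·M_2 = 6(Δ_1 - Δ_0) = 36
Natural end conditions: M_0 = M_2 = 0.
Forward elimination and back-substitution give M_0 = 0, M_1 = 9/2, M_2 = 0.

4.5000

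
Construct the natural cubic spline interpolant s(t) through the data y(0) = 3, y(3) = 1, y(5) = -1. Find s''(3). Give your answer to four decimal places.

Put m_i = s'' at the i-th knot. Here h = (3, 2) and Δ = (-2/3, -1), so the interior equations h_(i-1)·m_(i-1) + 2(h_(i-1)+h_i)·m_i + h_i·m_(i+1) = 6(Δ_i − Δ_(i-1)) read
  3·m_0 + 10·m_1 + 2·m_2 = 6(Δ_1 - Δ_0) = -2
Natural end conditions: m_0 = m_2 = 0.
Hence m_0 = 0, m_1 = -1/5, m_2 = 0.

-0.2000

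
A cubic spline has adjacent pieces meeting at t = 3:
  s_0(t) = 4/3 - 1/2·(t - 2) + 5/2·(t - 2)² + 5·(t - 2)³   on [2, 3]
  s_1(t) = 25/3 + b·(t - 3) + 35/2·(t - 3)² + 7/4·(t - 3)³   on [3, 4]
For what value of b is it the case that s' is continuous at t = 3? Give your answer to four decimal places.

19.5000

s_0'(t) = -1/2 + 5·(t - 2) + 15·(t - 2)², so s_0'(3) = 39/2. On the right, s_1'(3) = b, so b = 39/2.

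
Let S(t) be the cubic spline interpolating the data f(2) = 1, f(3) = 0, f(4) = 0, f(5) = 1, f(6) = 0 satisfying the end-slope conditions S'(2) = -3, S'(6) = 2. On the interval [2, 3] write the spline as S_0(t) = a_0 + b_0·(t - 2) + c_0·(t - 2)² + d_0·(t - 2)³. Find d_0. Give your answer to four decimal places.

With M_i denoting the second derivative at x_i, h_i = 1, 1, 1, 1, and Δ_i = (y_(i+1) − y_i)/h_i = -1, 0, 1, -1:
  1·M_0 + 4·M_1 + 1·M_2 = 6(Δ_1 - Δ_0) = 6
  1·M_1 + 4·M_2 + 1·M_3 = 6(Δ_2 - Δ_1) = 6
  1·M_2 + 4·M_3 + 1·M_4 = 6(Δ_3 - Δ_2) = -12
Clamped end conditions give two more equations: 2h_0·M_0 + h_0·M_1 = 6(Δ_0 - S'(2)) = 12 and h_3·M_3 + 2h_3·M_4 = 6(S'(6) - Δ_3) = 18.
Solving: M_0 = 13/2, M_1 = -1, M_2 = 7/2, M_3 = -7, M_4 = 25/2.
On [2, 3], with S_0(t) = a_0 + b_0·(t - 2) + c_0·(t - 2)² + d_0·(t - 2)³: c_0 = M_0/2 = 13/4, d_0 = (M_1 - M_0)/(6h_0) = -5/4, b_0 = Δ_0 - h_0(2M_0 + M_1)/6 = -3.

-1.2500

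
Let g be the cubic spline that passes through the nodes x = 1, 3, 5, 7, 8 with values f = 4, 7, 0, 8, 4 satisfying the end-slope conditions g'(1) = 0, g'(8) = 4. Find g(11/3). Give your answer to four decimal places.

4.3480

Let σ_i = g''(x_i). Step sizes h_i = 2, 2, 2, 1; slopes of the chords Δ_i = (y_(i+1) - y_i)/h_i = 3/2, -7/2, 4, -4.
  2·σ_0 + 8·σ_1 + 2·σ_2 = 6(Δ_1 - Δ_0) = -30
  2·σ_1 + 8·σ_2 + 2·σ_3 = 6(Δ_2 - Δ_1) = 45
  2·σ_2 + 6·σ_3 + 1·σ_4 = 6(Δ_3 - Δ_2) = -48
Clamped end conditions give two more equations: 2h_0·σ_0 + h_0·σ_1 = 6(Δ_0 - g'(1)) = 9 and h_3·σ_3 + 2h_3·σ_4 = 6(g'(8) - Δ_3) = 48.
Solving the tridiagonal system: σ_0 = 277/43, σ_1 = -721/86, σ_2 = 520/43, σ_3 = -752/43, σ_4 = 1408/43.
On [3, 5], g(x) = 7 - 167/86·(x - 3) - 721/172·(x - 3)² + 587/344·(x - 3)³.
With (x - 3) = 2/3: g(11/3) = 5048/1161.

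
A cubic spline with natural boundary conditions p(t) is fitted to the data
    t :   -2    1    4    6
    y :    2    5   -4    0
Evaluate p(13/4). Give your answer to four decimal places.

Write M_i for p''(x_i). With h_i = 3, 3, 2 and divided differences Δ_i = 1, -3, 2, the continuity of p' gives the tridiagonal system
  3·M_0 + 12·M_1 + 3·M_2 = 6(Δ_1 - Δ_0) = -24
  3·M_1 + 10·M_2 + 2·M_3 = 6(Δ_2 - Δ_1) = 30
Natural end conditions: M_0 = M_3 = 0.
Hence M_0 = 0, M_1 = -110/37, M_2 = 144/37, M_3 = 0.
On [1, 4], p(t) = 5 - 73/37·(t - 1) - 55/37·(t - 1)² + 127/333·(t - 1)³.
With (t - 1) = 9/4: p(13/4) = -6205/2368.

-2.6204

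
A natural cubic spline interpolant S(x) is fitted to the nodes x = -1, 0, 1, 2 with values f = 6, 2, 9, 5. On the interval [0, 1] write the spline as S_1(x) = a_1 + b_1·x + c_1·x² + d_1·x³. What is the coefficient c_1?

11

With σ_i denoting the second derivative at x_i, h_i = 1, 1, 1, and Δ_i = (y_(i+1) − y_i)/h_i = -4, 7, -4:
  1·σ_0 + 4·σ_1 + 1·σ_2 = 6(Δ_1 - Δ_0) = 66
  1·σ_1 + 4·σ_2 + 1·σ_3 = 6(Δ_2 - Δ_1) = -66
Natural end conditions: σ_0 = σ_3 = 0.
Forward elimination and back-substitution give σ_0 = 0, σ_1 = 22, σ_2 = -22, σ_3 = 0.
On [0, 1], with S_1(x) = a_1 + b_1·x + c_1·x² + d_1·x³: c_1 = σ_1/2 = 11, d_1 = (σ_2 - σ_1)/(6h_1) = -22/3, b_1 = Δ_1 - h_1(2σ_1 + σ_2)/6 = 10/3.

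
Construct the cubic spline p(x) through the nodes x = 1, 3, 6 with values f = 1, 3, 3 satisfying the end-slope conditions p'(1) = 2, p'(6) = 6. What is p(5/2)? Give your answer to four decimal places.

Put M_i = p'' at the i-th knot. Here h = (2, 3) and Δ = (1, 0), so the interior equations h_(i-1)·M_(i-1) + 2(h_(i-1)+h_i)·M_i + h_i·M_(i+1) = 6(Δ_i − Δ_(i-1)) read
  2·M_0 + 10·M_1 + 3·M_2 = 6(Δ_1 - Δ_0) = -6
Clamped end conditions give two more equations: 2h_0·M_0 + h_0·M_1 = 6(Δ_0 - p'(1)) = -6 and h_1·M_1 + 2h_1·M_2 = 6(p'(6) - Δ_1) = 36.
Solving: M_0 = -1/10, M_1 = -14/5, M_2 = 37/5.
On [1, 3], p(x) = 1 + 2·(x - 1) - 1/20·(x - 1)² - 9/40·(x - 1)³.
With (x - 1) = 3/2: p(5/2) = 1001/320.

3.1281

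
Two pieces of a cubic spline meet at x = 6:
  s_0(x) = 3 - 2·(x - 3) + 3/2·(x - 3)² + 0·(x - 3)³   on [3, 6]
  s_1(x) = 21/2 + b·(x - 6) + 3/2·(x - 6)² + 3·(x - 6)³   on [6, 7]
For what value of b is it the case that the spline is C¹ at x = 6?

7

s_0'(x) = -2 + 3·(x - 3) + 0·(x - 3)², so s_0'(6) = 7. On the right, s_1'(6) = b, so b = 7.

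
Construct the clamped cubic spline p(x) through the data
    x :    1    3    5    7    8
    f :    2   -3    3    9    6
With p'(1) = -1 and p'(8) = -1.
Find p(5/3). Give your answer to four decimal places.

0.5065

Let m_i = p''(x_i). Step sizes h_i = 2, 2, 2, 1; slopes of the chords Δ_i = (y_(i+1) - y_i)/h_i = -5/2, 3, 3, -3.
  2·m_0 + 8·m_1 + 2·m_2 = 6(Δ_1 - Δ_0) = 33
  2·m_1 + 8·m_2 + 2·m_3 = 6(Δ_2 - Δ_1) = 0
  2·m_2 + 6·m_3 + 1·m_4 = 6(Δ_3 - Δ_2) = -36
Clamped end conditions give two more equations: 2h_0·m_0 + h_0·m_1 = 6(Δ_0 - p'(1)) = -9 and h_3·m_3 + 2h_3·m_4 = 6(p'(8) - Δ_3) = 12.
Forward elimination and back-substitution give m_0 = -831/172, m_1 = 222/43, m_2 = 117/172, m_3 = -339/43, m_4 = 855/86.
On [1, 3], p(x) = 2 - 1·(x - 1) - 831/344·(x - 1)² + 573/688·(x - 1)³.
With (x - 1) = 2/3: p(5/3) = 196/387.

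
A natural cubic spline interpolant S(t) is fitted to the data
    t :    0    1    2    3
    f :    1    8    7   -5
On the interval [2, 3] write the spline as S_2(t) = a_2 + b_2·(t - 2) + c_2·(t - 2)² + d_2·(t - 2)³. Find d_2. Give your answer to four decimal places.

2.4000

Put σ_i = S'' at the i-th knot. Here h = (1, 1, 1) and Δ = (7, -1, -12), so the interior equations h_(i-1)·σ_(i-1) + 2(h_(i-1)+h_i)·σ_i + h_i·σ_(i+1) = 6(Δ_i − Δ_(i-1)) read
  1·σ_0 + 4·σ_1 + 1·σ_2 = 6(Δ_1 - Δ_0) = -48
  1·σ_1 + 4·σ_2 + 1·σ_3 = 6(Δ_2 - Δ_1) = -66
Natural end conditions: σ_0 = σ_3 = 0.
Hence σ_0 = 0, σ_1 = -42/5, σ_2 = -72/5, σ_3 = 0.
On [2, 3], with S_2(t) = a_2 + b_2·(t - 2) + c_2·(t - 2)² + d_2·(t - 2)³: c_2 = σ_2/2 = -36/5, d_2 = (σ_3 - σ_2)/(6h_2) = 12/5, b_2 = Δ_2 - h_2(2σ_2 + σ_3)/6 = -36/5.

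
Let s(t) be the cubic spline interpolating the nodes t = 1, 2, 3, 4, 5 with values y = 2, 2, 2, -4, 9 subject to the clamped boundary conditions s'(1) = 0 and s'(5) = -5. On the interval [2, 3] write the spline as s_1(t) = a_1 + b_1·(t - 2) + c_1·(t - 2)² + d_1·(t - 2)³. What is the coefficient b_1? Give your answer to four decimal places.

1.7500

Put m_i = s'' at the i-th knot. Here h = (1, 1, 1, 1) and Δ = (0, 0, -6, 13), so the interior equations h_(i-1)·m_(i-1) + 2(h_(i-1)+h_i)·m_i + h_i·m_(i+1) = 6(Δ_i − Δ_(i-1)) read
  1·m_0 + 4·m_1 + 1·m_2 = 6(Δ_1 - Δ_0) = 0
  1·m_1 + 4·m_2 + 1·m_3 = 6(Δ_2 - Δ_1) = -36
  1·m_2 + 4·m_3 + 1·m_4 = 6(Δ_3 - Δ_2) = 114
Clamped end conditions give two more equations: 2h_0·m_0 + h_0·m_1 = 6(Δ_0 - s'(1)) = 0 and h_3·m_3 + 2h_3·m_4 = 6(s'(5) - Δ_3) = -108.
Hence m_0 = -7/2, m_1 = 7, m_2 = -49/2, m_3 = 55, m_4 = -163/2.
On [2, 3], with s_1(t) = a_1 + b_1·(t - 2) + c_1·(t - 2)² + d_1·(t - 2)³: c_1 = m_1/2 = 7/2, d_1 = (m_2 - m_1)/(6h_1) = -21/4, b_1 = Δ_1 - h_1(2m_1 + m_2)/6 = 7/4.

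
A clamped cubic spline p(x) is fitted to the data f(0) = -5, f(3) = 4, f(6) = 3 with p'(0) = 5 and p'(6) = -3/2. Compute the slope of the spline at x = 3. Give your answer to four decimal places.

Put m_i = p'' at the i-th knot. Here h = (3, 3) and Δ = (3, -1/3), so the interior equations h_(i-1)·m_(i-1) + 2(h_(i-1)+h_i)·m_i + h_i·m_(i+1) = 6(Δ_i − Δ_(i-1)) read
  3·m_0 + 12·m_1 + 3·m_2 = 6(Δ_1 - Δ_0) = -20
Clamped end conditions give two more equations: 2h_0·m_0 + h_0·m_1 = 6(Δ_0 - p'(0)) = -12 and h_1·m_1 + 2h_1·m_2 = 6(p'(6) - Δ_1) = -7.
Hence m_0 = -17/12, m_1 = -7/6, m_2 = -7/12.
On [3, 6], p'(x) = b_1 + 2c_1·(x - 3) + 3d_1·(x - 3)² with b_1 = Δ_1 - h_1(2m_1 + m_2)/6 = 9/8, c_1 = m_1/2 = -7/12, d_1 = (m_2 - m_1)/(6h_1) = 7/216. So p'(3) = 9/8.

1.1250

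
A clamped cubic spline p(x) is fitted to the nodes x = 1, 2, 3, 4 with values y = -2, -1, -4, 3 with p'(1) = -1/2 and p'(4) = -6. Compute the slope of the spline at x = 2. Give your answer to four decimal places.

-2.6667

Write σ_i for p''(x_i). With h_i = 1, 1, 1 and divided differences Δ_i = 1, -3, 7, the continuity of p' gives the tridiagonal system
  1·σ_0 + 4·σ_1 + 1·σ_2 = 6(Δ_1 - Δ_0) = -24
  1·σ_1 + 4·σ_2 + 1·σ_3 = 6(Δ_2 - Δ_1) = 60
Clamped end conditions give two more equations: 2h_0·σ_0 + h_0·σ_1 = 6(Δ_0 - p'(1)) = 9 and h_2·σ_2 + 2h_2·σ_3 = 6(p'(4) - Δ_2) = -78.
Solving the tridiagonal system: σ_0 = 40/3, σ_1 = -53/3, σ_2 = 100/3, σ_3 = -167/3.
On [2, 3], p'(x) = b_1 + 2c_1·(x - 2) + 3d_1·(x - 2)² with b_1 = Δ_1 - h_1(2σ_1 + σ_2)/6 = -8/3, c_1 = σ_1/2 = -53/6, d_1 = (σ_2 - σ_1)/(6h_1) = 17/2. So p'(2) = -8/3.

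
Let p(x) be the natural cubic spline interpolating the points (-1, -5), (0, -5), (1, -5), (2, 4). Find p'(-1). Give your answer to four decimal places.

0.6000

Put σ_i = p'' at the i-th knot. Here h = (1, 1, 1) and Δ = (0, 0, 9), so the interior equations h_(i-1)·σ_(i-1) + 2(h_(i-1)+h_i)·σ_i + h_i·σ_(i+1) = 6(Δ_i − Δ_(i-1)) read
  1·σ_0 + 4·σ_1 + 1·σ_2 = 6(Δ_1 - Δ_0) = 0
  1·σ_1 + 4·σ_2 + 1·σ_3 = 6(Δ_2 - Δ_1) = 54
Natural end conditions: σ_0 = σ_3 = 0.
Hence σ_0 = 0, σ_1 = -18/5, σ_2 = 72/5, σ_3 = 0.
On [-1, 0], p'(x) = b_0 + 2c_0·(x + 1) + 3d_0·(x + 1)² with b_0 = Δ_0 - h_0(2σ_0 + σ_1)/6 = 3/5, c_0 = σ_0/2 = 0, d_0 = (σ_1 - σ_0)/(6h_0) = -3/5. So p'(-1) = 3/5.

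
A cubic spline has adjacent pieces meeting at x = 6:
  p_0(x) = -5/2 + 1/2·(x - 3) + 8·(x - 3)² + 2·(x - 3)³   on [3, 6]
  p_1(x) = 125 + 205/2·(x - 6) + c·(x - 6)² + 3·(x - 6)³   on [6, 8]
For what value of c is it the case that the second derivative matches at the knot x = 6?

p_0''(x) = 16 + 12·(x - 3), so p_0''(6) = 52. On the right, p_1''(6) = 2c, so c = 26.

26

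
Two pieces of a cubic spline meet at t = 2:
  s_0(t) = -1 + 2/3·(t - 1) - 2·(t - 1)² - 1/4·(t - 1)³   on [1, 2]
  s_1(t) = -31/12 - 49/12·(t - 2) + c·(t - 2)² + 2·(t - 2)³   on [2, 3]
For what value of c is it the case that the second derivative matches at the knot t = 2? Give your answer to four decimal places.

-2.7500

s_0''(t) = -4 - 3/2·(t - 1), so s_0''(2) = -11/2. On the right, s_1''(2) = 2c, so c = -11/4.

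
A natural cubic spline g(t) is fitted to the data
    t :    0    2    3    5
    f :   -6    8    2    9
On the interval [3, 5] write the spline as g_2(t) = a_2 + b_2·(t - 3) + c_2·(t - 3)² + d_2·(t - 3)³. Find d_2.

Let σ_i = g''(x_i). Step sizes h_i = 2, 1, 2; slopes of the chords Δ_i = (y_(i+1) - y_i)/h_i = 7, -6, 7/2.
  2·σ_0 + 6·σ_1 + 1·σ_2 = 6(Δ_1 - Δ_0) = -78
  1·σ_1 + 6·σ_2 + 2·σ_3 = 6(Δ_2 - Δ_1) = 57
Natural end conditions: σ_0 = σ_3 = 0.
Solving: σ_0 = 0, σ_1 = -15, σ_2 = 12, σ_3 = 0.
On [3, 5], with g_2(t) = a_2 + b_2·(t - 3) + c_2·(t - 3)² + d_2·(t - 3)³: c_2 = σ_2/2 = 6, d_2 = (σ_3 - σ_2)/(6h_2) = -1, b_2 = Δ_2 - h_2(2σ_2 + σ_3)/6 = -9/2.

-1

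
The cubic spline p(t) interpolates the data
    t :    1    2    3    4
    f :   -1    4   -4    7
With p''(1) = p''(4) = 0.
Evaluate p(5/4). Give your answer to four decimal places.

Write M_i for p''(x_i). With h_i = 1, 1, 1 and divided differences Δ_i = 5, -8, 11, the continuity of p' gives the tridiagonal system
  1·M_0 + 4·M_1 + 1·M_2 = 6(Δ_1 - Δ_0) = -78
  1·M_1 + 4·M_2 + 1·M_3 = 6(Δ_2 - Δ_1) = 114
Natural end conditions: M_0 = M_3 = 0.
Forward elimination and back-substitution give M_0 = 0, M_1 = -142/5, M_2 = 178/5, M_3 = 0.
On [1, 2], p(t) = -1 + 146/15·(t - 1) + 0·(t - 1)² - 71/15·(t - 1)³.
With (t - 1) = 1/4: p(5/4) = 87/64.

1.3594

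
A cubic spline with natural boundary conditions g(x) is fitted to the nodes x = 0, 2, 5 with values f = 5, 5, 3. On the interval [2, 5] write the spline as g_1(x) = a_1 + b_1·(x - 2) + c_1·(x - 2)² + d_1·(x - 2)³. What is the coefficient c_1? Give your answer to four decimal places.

Write M_i for g''(x_i). With h_i = 2, 3 and divided differences Δ_i = 0, -2/3, the continuity of g' gives the tridiagonal system
  2·M_0 + 10·M_1 + 3·M_2 = 6(Δ_1 - Δ_0) = -4
Natural end conditions: M_0 = M_2 = 0.
Hence M_0 = 0, M_1 = -2/5, M_2 = 0.
On [2, 5], with g_1(x) = a_1 + b_1·(x - 2) + c_1·(x - 2)² + d_1·(x - 2)³: c_1 = M_1/2 = -1/5, d_1 = (M_2 - M_1)/(6h_1) = 1/45, b_1 = Δ_1 - h_1(2M_1 + M_2)/6 = -4/15.

-0.2000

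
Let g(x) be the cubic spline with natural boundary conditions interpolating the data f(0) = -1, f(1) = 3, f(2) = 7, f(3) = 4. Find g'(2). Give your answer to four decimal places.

Write m_i for g''(x_i). With h_i = 1, 1, 1 and divided differences Δ_i = 4, 4, -3, the continuity of g' gives the tridiagonal system
  1·m_0 + 4·m_1 + 1·m_2 = 6(Δ_1 - Δ_0) = 0
  1·m_1 + 4·m_2 + 1·m_3 = 6(Δ_2 - Δ_1) = -42
Natural end conditions: m_0 = m_3 = 0.
Solving the tridiagonal system: m_0 = 0, m_1 = 14/5, m_2 = -56/5, m_3 = 0.
On [2, 3], g'(x) = b_2 + 2c_2·(x - 2) + 3d_2·(x - 2)² with b_2 = Δ_2 - h_2(2m_2 + m_3)/6 = 11/15, c_2 = m_2/2 = -28/5, d_2 = (m_3 - m_2)/(6h_2) = 28/15. So g'(2) = 11/15.

0.7333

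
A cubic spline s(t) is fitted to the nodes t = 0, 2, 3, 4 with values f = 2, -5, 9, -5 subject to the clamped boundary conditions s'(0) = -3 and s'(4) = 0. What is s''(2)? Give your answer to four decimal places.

Write M_i for s''(x_i). With h_i = 2, 1, 1 and divided differences Δ_i = -7/2, 14, -14, the continuity of s' gives the tridiagonal system
  2·M_0 + 6·M_1 + 1·M_2 = 6(Δ_1 - Δ_0) = 105
  1·M_1 + 4·M_2 + 1·M_3 = 6(Δ_2 - Δ_1) = -168
Clamped end conditions give two more equations: 2h_0·M_0 + h_0·M_1 = 6(Δ_0 - s'(0)) = -3 and h_2·M_2 + 2h_2·M_3 = 6(s'(4) - Δ_2) = 84.
Forward elimination and back-substitution give M_0 = -405/22, M_1 = 777/22, M_2 = -771/11, M_3 = 1695/22.

35.3182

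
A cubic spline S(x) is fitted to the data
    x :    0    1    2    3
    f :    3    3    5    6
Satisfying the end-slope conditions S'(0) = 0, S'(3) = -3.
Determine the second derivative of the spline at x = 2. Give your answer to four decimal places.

0.8000

Write M_i for S''(x_i). With h_i = 1, 1, 1 and divided differences Δ_i = 0, 2, 1, the continuity of S' gives the tridiagonal system
  1·M_0 + 4·M_1 + 1·M_2 = 6(Δ_1 - Δ_0) = 12
  1·M_1 + 4·M_2 + 1·M_3 = 6(Δ_2 - Δ_1) = -6
Clamped end conditions give two more equations: 2h_0·M_0 + h_0·M_1 = 6(Δ_0 - S'(0)) = 0 and h_2·M_2 + 2h_2·M_3 = 6(S'(3) - Δ_2) = -24.
Solving: M_0 = -8/5, M_1 = 16/5, M_2 = 4/5, M_3 = -62/5.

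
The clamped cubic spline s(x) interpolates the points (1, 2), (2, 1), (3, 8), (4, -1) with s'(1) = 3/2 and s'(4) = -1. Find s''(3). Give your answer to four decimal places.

With M_i denoting the second derivative at x_i, h_i = 1, 1, 1, and Δ_i = (y_(i+1) − y_i)/h_i = -1, 7, -9:
  1·M_0 + 4·M_1 + 1·M_2 = 6(Δ_1 - Δ_0) = 48
  1·M_1 + 4·M_2 + 1·M_3 = 6(Δ_2 - Δ_1) = -96
Clamped end conditions give two more equations: 2h_0·M_0 + h_0·M_1 = 6(Δ_0 - s'(1)) = -15 and h_2·M_2 + 2h_2·M_3 = 6(s'(4) - Δ_2) = 48.
Solving the tridiagonal system: M_0 = -322/15, M_1 = 419/15, M_2 = -634/15, M_3 = 677/15.

-42.2667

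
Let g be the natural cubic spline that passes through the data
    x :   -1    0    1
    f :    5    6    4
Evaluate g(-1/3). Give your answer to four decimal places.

Put m_i = g'' at the i-th knot. Here h = (1, 1) and Δ = (1, -2), so the interior equations h_(i-1)·m_(i-1) + 2(h_(i-1)+h_i)·m_i + h_i·m_(i+1) = 6(Δ_i − Δ_(i-1)) read
  1·m_0 + 4·m_1 + 1·m_2 = 6(Δ_1 - Δ_0) = -18
Natural end conditions: m_0 = m_2 = 0.
Solving: m_0 = 0, m_1 = -9/2, m_2 = 0.
On [-1, 0], g(x) = 5 + 7/4·(x + 1) + 0·(x + 1)² - 3/4·(x + 1)³.
With (x + 1) = 2/3: g(-1/3) = 107/18.

5.9444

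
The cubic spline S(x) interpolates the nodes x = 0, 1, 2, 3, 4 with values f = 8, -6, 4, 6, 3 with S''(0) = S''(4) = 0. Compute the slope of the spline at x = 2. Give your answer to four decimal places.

9.6250

With σ_i denoting the second derivative at x_i, h_i = 1, 1, 1, 1, and Δ_i = (y_(i+1) − y_i)/h_i = -14, 10, 2, -3:
  1·σ_0 + 4·σ_1 + 1·σ_2 = 6(Δ_1 - Δ_0) = 144
  1·σ_1 + 4·σ_2 + 1·σ_3 = 6(Δ_2 - Δ_1) = -48
  1·σ_2 + 4·σ_3 + 1·σ_4 = 6(Δ_3 - Δ_2) = -30
Natural end conditions: σ_0 = σ_4 = 0.
Forward elimination and back-substitution give σ_0 = 0, σ_1 = 1161/28, σ_2 = -153/7, σ_3 = -57/28, σ_4 = 0.
On [2, 3], S'(x) = b_2 + 2c_2·(x - 2) + 3d_2·(x - 2)² with b_2 = Δ_2 - h_2(2σ_2 + σ_3)/6 = 77/8, c_2 = σ_2/2 = -153/14, d_2 = (σ_3 - σ_2)/(6h_2) = 185/56. So S'(2) = 77/8.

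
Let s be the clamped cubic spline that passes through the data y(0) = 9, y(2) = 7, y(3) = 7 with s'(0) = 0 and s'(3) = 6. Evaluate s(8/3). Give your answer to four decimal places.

5.9259

Put M_i = s'' at the i-th knot. Here h = (2, 1) and Δ = (-1, 0), so the interior equations h_(i-1)·M_(i-1) + 2(h_(i-1)+h_i)·M_i + h_i·M_(i+1) = 6(Δ_i − Δ_(i-1)) read
  2·M_0 + 6·M_1 + 1·M_2 = 6(Δ_1 - Δ_0) = 6
Clamped end conditions give two more equations: 2h_0·M_0 + h_0·M_1 = 6(Δ_0 - s'(0)) = -6 and h_1·M_1 + 2h_1·M_2 = 6(s'(3) - Δ_1) = 36.
Forward elimination and back-substitution give M_0 = -1/2, M_1 = -2, M_2 = 19.
On [2, 3], s(x) = 7 - 5/2·(x - 2) - 1·(x - 2)² + 7/2·(x - 2)³.
With (x - 2) = 2/3: s(8/3) = 160/27.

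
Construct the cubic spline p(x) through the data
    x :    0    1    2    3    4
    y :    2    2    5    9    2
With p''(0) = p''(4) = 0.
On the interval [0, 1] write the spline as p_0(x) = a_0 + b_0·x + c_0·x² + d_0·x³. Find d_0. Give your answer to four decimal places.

0.5357

With M_i denoting the second derivative at x_i, h_i = 1, 1, 1, 1, and Δ_i = (y_(i+1) − y_i)/h_i = 0, 3, 4, -7:
  1·M_0 + 4·M_1 + 1·M_2 = 6(Δ_1 - Δ_0) = 18
  1·M_1 + 4·M_2 + 1·M_3 = 6(Δ_2 - Δ_1) = 6
  1·M_2 + 4·M_3 + 1·M_4 = 6(Δ_3 - Δ_2) = -66
Natural end conditions: M_0 = M_4 = 0.
Forward elimination and back-substitution give M_0 = 0, M_1 = 45/14, M_2 = 36/7, M_3 = -249/14, M_4 = 0.
On [0, 1], with p_0(x) = a_0 + b_0·x + c_0·x² + d_0·x³: c_0 = M_0/2 = 0, d_0 = (M_1 - M_0)/(6h_0) = 15/28, b_0 = Δ_0 - h_0(2M_0 + M_1)/6 = -15/28.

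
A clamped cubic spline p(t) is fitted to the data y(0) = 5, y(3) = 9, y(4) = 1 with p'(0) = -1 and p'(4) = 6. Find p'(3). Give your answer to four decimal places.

-10.6250

Let σ_i = p''(x_i). Step sizes h_i = 3, 1; slopes of the chords Δ_i = (y_(i+1) - y_i)/h_i = 4/3, -8.
  3·σ_0 + 8·σ_1 + 1·σ_2 = 6(Δ_1 - Δ_0) = -56
Clamped end conditions give two more equations: 2h_0·σ_0 + h_0·σ_1 = 6(Δ_0 - p'(0)) = 14 and h_1·σ_1 + 2h_1·σ_2 = 6(p'(4) - Δ_1) = 84.
Solving the tridiagonal system: σ_0 = 133/12, σ_1 = -35/2, σ_2 = 203/4.
On [3, 4], p'(t) = b_1 + 2c_1·(t - 3) + 3d_1·(t - 3)² with b_1 = Δ_1 - h_1(2σ_1 + σ_2)/6 = -85/8, c_1 = σ_1/2 = -35/4, d_1 = (σ_2 - σ_1)/(6h_1) = 91/8. So p'(3) = -85/8.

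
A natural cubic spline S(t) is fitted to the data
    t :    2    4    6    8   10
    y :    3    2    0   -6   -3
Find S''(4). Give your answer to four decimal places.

0.2679

Let σ_i = S''(x_i). Step sizes h_i = 2, 2, 2, 2; slopes of the chords Δ_i = (y_(i+1) - y_i)/h_i = -1/2, -1, -3, 3/2.
  2·σ_0 + 8·σ_1 + 2·σ_2 = 6(Δ_1 - Δ_0) = -3
  2·σ_1 + 8·σ_2 + 2·σ_3 = 6(Δ_2 - Δ_1) = -12
  2·σ_2 + 8·σ_3 + 2·σ_4 = 6(Δ_3 - Δ_2) = 27
Natural end conditions: σ_0 = σ_4 = 0.
Forward elimination and back-substitution give σ_0 = 0, σ_1 = 15/56, σ_2 = -18/7, σ_3 = 225/56, σ_4 = 0.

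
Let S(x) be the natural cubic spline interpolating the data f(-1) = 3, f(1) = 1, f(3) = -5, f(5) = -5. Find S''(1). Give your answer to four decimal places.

Let M_i = S''(x_i). Step sizes h_i = 2, 2, 2; slopes of the chords Δ_i = (y_(i+1) - y_i)/h_i = -1, -3, 0.
  2·M_0 + 8·M_1 + 2·M_2 = 6(Δ_1 - Δ_0) = -12
  2·M_1 + 8·M_2 + 2·M_3 = 6(Δ_2 - Δ_1) = 18
Natural end conditions: M_0 = M_3 = 0.
Forward elimination and back-substitution give M_0 = 0, M_1 = -11/5, M_2 = 14/5, M_3 = 0.

-2.2000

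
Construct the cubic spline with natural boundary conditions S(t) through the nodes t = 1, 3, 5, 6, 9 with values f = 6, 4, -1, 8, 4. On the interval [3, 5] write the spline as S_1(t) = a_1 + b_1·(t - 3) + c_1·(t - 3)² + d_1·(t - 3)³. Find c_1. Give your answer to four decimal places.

-2.3997

Let m_i = S''(x_i). Step sizes h_i = 2, 2, 1, 3; slopes of the chords Δ_i = (y_(i+1) - y_i)/h_i = -1, -5/2, 9, -4/3.
  2·m_0 + 8·m_1 + 2·m_2 = 6(Δ_1 - Δ_0) = -9
  2·m_1 + 6·m_2 + 1·m_3 = 6(Δ_2 - Δ_1) = 69
  1·m_2 + 8·m_3 + 3·m_4 = 6(Δ_3 - Δ_2) = -62
Natural end conditions: m_0 = m_4 = 0.
Solving: m_0 = 0, m_1 = -1651/344, m_2 = 632/43, m_3 = -1649/172, m_4 = 0.
On [3, 5], with S_1(t) = a_1 + b_1·(t - 3) + c_1·(t - 3)² + d_1·(t - 3)³: c_1 = m_1/2 = -1651/688, d_1 = (m_2 - m_1)/(6h_1) = 6707/4128, b_1 = Δ_1 - h_1(2m_1 + m_2)/6 = -2167/516.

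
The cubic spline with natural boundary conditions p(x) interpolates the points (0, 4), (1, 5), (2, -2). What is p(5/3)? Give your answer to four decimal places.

0.9259

Put σ_i = p'' at the i-th knot. Here h = (1, 1) and Δ = (1, -7), so the interior equations h_(i-1)·σ_(i-1) + 2(h_(i-1)+h_i)·σ_i + h_i·σ_(i+1) = 6(Δ_i − Δ_(i-1)) read
  1·σ_0 + 4·σ_1 + 1·σ_2 = 6(Δ_1 - Δ_0) = -48
Natural end conditions: σ_0 = σ_2 = 0.
Hence σ_0 = 0, σ_1 = -12, σ_2 = 0.
On [1, 2], p(x) = 5 - 3·(x - 1) - 6·(x - 1)² + 2·(x - 1)³.
With (x - 1) = 2/3: p(5/3) = 25/27.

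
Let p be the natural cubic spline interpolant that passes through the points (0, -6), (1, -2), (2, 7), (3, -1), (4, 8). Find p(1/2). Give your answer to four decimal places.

-5.0714

With σ_i denoting the second derivative at x_i, h_i = 1, 1, 1, 1, and Δ_i = (y_(i+1) − y_i)/h_i = 4, 9, -8, 9:
  1·σ_0 + 4·σ_1 + 1·σ_2 = 6(Δ_1 - Δ_0) = 30
  1·σ_1 + 4·σ_2 + 1·σ_3 = 6(Δ_2 - Δ_1) = -102
  1·σ_2 + 4·σ_3 + 1·σ_4 = 6(Δ_3 - Δ_2) = 102
Natural end conditions: σ_0 = σ_4 = 0.
Hence σ_0 = 0, σ_1 = 120/7, σ_2 = -270/7, σ_3 = 246/7, σ_4 = 0.
On [0, 1], p(x) = -6 + 8/7·x + 0·x² + 20/7·x³.
With x = 1/2: p(1/2) = -71/14.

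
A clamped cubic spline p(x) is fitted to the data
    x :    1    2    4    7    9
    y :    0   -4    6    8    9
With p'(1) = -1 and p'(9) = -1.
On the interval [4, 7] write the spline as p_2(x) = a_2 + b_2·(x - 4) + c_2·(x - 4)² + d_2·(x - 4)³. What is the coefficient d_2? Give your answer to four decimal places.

0.4700

With M_i denoting the second derivative at x_i, h_i = 1, 2, 3, 2, and Δ_i = (y_(i+1) − y_i)/h_i = -4, 5, 2/3, 1/2:
  1·M_0 + 6·M_1 + 2·M_2 = 6(Δ_1 - Δ_0) = 54
  2·M_1 + 10·M_2 + 3·M_3 = 6(Δ_2 - Δ_1) = -26
  3·M_2 + 10·M_3 + 2·M_4 = 6(Δ_3 - Δ_2) = -1
Clamped end conditions give two more equations: 2h_0·M_0 + h_0·M_1 = 6(Δ_0 - p'(1)) = -18 and h_3·M_3 + 2h_3·M_4 = 6(p'(9) - Δ_3) = -9.
Solving: M_0 = -4321/273, M_1 = 3728/273, M_2 = -3305/546, M_3 = 219/91, M_4 = -1257/364.
On [4, 7], with p_2(x) = a_2 + b_2·(x - 4) + c_2·(x - 4)² + d_2·(x - 4)³: c_2 = M_2/2 = -3305/1092, d_2 = (M_3 - M_2)/(6h_2) = 4619/9828, b_2 = Δ_2 - h_2(2M_2 + M_3)/6 = 502/91.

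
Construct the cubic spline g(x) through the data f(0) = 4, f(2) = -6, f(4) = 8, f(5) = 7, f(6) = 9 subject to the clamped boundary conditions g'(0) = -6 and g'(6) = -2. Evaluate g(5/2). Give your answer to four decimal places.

Write m_i for g''(x_i). With h_i = 2, 2, 1, 1 and divided differences Δ_i = -5, 7, -1, 2, the continuity of g' gives the tridiagonal system
  2·m_0 + 8·m_1 + 2·m_2 = 6(Δ_1 - Δ_0) = 72
  2·m_1 + 6·m_2 + 1·m_3 = 6(Δ_2 - Δ_1) = -48
  1·m_2 + 4·m_3 + 1·m_4 = 6(Δ_3 - Δ_2) = 18
Clamped end conditions give two more equations: 2h_0·m_0 + h_0·m_1 = 6(Δ_0 - g'(0)) = 6 and h_3·m_3 + 2h_3·m_4 = 6(g'(6) - Δ_3) = -24.
Solving: m_0 = -233/42, m_1 = 296/21, m_2 = -89/6, m_3 = 269/21, m_4 = -773/42.
On [2, 4], g(x) = -6 + 107/42·(x - 2) + 148/21·(x - 2)² - 135/56·(x - 2)³.
With (x - 2) = 1/2: g(5/2) = -209/64.

-3.2656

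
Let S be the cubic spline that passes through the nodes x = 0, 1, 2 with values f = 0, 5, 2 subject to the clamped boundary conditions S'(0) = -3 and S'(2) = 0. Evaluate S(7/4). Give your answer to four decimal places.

With σ_i denoting the second derivative at x_i, h_i = 1, 1, and Δ_i = (y_(i+1) − y_i)/h_i = 5, -3:
  1·σ_0 + 4·σ_1 + 1·σ_2 = 6(Δ_1 - Δ_0) = -48
Clamped end conditions give two more equations: 2h_0·σ_0 + h_0·σ_1 = 6(Δ_0 - S'(0)) = 48 and h_1·σ_1 + 2h_1·σ_2 = 6(S'(2) - Δ_1) = 18.
Forward elimination and back-substitution give σ_0 = 75/2, σ_1 = -27, σ_2 = 45/2.
On [1, 2], S(x) = 5 + 9/4·(x - 1) - 27/2·(x - 1)² + 33/4·(x - 1)³.
With (x - 1) = 3/4: S(7/4) = 659/256.

2.5742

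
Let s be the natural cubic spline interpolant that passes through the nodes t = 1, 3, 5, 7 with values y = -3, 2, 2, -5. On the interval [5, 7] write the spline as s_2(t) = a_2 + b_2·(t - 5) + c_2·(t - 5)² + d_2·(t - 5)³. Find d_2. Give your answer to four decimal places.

Write M_i for s''(x_i). With h_i = 2, 2, 2 and divided differences Δ_i = 5/2, 0, -7/2, the continuity of s' gives the tridiagonal system
  2·M_0 + 8·M_1 + 2·M_2 = 6(Δ_1 - Δ_0) = -15
  2·M_1 + 8·M_2 + 2·M_3 = 6(Δ_2 - Δ_1) = -21
Natural end conditions: M_0 = M_3 = 0.
Solving: M_0 = 0, M_1 = -13/10, M_2 = -23/10, M_3 = 0.
On [5, 7], with s_2(t) = a_2 + b_2·(t - 5) + c_2·(t - 5)² + d_2·(t - 5)³: c_2 = M_2/2 = -23/20, d_2 = (M_3 - M_2)/(6h_2) = 23/120, b_2 = Δ_2 - h_2(2M_2 + M_3)/6 = -59/30.

0.1917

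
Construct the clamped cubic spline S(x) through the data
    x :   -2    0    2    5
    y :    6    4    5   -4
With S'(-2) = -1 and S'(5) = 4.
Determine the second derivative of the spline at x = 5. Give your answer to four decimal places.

9.8108

Put m_i = S'' at the i-th knot. Here h = (2, 2, 3) and Δ = (-1, 1/2, -3), so the interior equations h_(i-1)·m_(i-1) + 2(h_(i-1)+h_i)·m_i + h_i·m_(i+1) = 6(Δ_i − Δ_(i-1)) read
  2·m_0 + 8·m_1 + 2·m_2 = 6(Δ_1 - Δ_0) = 9
  2·m_1 + 10·m_2 + 3·m_3 = 6(Δ_2 - Δ_1) = -21
Clamped end conditions give two more equations: 2h_0·m_0 + h_0·m_1 = 6(Δ_0 - S'(-2)) = 0 and h_2·m_2 + 2h_2·m_3 = 6(S'(5) - Δ_2) = 42.
Forward elimination and back-substitution give m_0 = -107/74, m_1 = 107/37, m_2 = -208/37, m_3 = 363/37.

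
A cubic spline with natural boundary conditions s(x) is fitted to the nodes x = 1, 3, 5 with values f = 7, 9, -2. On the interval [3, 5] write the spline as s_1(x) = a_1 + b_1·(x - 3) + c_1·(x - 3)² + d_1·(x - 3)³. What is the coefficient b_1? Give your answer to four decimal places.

With m_i denoting the second derivative at x_i, h_i = 2, 2, and Δ_i = (y_(i+1) − y_i)/h_i = 1, -11/2:
  2·m_0 + 8·m_1 + 2·m_2 = 6(Δ_1 - Δ_0) = -39
Natural end conditions: m_0 = m_2 = 0.
Solving: m_0 = 0, m_1 = -39/8, m_2 = 0.
On [3, 5], with s_1(x) = a_1 + b_1·(x - 3) + c_1·(x - 3)² + d_1·(x - 3)³: c_1 = m_1/2 = -39/16, d_1 = (m_2 - m_1)/(6h_1) = 13/32, b_1 = Δ_1 - h_1(2m_1 + m_2)/6 = -9/4.

-2.2500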